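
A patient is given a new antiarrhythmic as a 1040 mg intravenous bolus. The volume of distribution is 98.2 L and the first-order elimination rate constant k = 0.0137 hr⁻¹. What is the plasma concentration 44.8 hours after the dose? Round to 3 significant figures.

5.73 µg/mL

C₀ = dose / V = 1040 / 98.2 = 10.59 µg/mL
C(t) = C₀ e^(−kt) = 10.59 × e^(−0.01370 × 44.8) = 10.59 × e^(−0.6138) = 10.59 × 0.5413 ≈ 5.73 µg/mL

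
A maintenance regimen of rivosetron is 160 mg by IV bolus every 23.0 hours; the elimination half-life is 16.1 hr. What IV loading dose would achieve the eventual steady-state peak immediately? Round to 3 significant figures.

k = ln 2 / 16.1 = 0.04305 hr⁻¹
Accumulation ratio R = 1 / (1 − e^(−kτ)) = 1 / (1 − e^(−0.04305×23.0)) = 1 / (1 − 0.3715) = 1.591
Loading dose = maintenance dose × R = 160 × 1.591 ≈ 255 mg

255 mg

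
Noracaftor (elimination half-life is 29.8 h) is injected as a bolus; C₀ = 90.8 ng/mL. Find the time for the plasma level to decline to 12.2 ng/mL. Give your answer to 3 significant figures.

86.3 hours

k = ln 2 / 29.8 = 0.02326 h⁻¹
C(t) = C₀ e^(−kt)  ⇒  t = ln(C₀/C) / k
t = ln(90.8/12.2) / 0.02326 = 2.007 / 0.02326 ≈ 86.3 hours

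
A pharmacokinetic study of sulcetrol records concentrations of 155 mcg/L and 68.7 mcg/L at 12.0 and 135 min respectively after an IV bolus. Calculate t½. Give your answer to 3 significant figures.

k = ln(C₁/C₂) / (t₂ − t₁) = ln(155/68.7) / (135 − 12.0)
  = 0.8137 / 123.0 = 0.006615 min⁻¹
t½ = ln 2 / k = ln 2 / 0.006615 ≈ 105 minutes

105 minutes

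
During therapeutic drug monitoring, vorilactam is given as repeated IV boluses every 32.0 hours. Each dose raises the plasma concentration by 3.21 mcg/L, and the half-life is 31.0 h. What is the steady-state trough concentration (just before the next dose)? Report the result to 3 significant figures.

k = ln 2 / 31.0 = 0.02236 h⁻¹
Fraction remaining after one interval: e^(−kτ) = e^(−0.02236 × 32.0) = 0.4889
R = 1 / (1 − 0.4889) = 1.957
Css,max = 3.21 × 1.957 = 6.281 mcg/L
Css,min = Css,max × e^(−kτ) = 6.281 × 0.4889 ≈ 3.07 mcg/L

3.07 mcg/L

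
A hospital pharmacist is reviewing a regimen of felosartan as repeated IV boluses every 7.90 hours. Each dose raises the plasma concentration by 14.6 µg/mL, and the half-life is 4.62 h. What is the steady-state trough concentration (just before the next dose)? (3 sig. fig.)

6.43 µg/mL

k = ln 2 / 4.62 = 0.1500 h⁻¹
Fraction remaining after one interval: e^(−kτ) = e^(−0.1500 × 7.90) = 0.3057
R = 1 / (1 − 0.3057) = 1.440
Css,max = 14.6 × 1.440 = 21.03 µg/mL
Css,min = Css,max × e^(−kτ) = 21.03 × 0.3057 ≈ 6.43 µg/mL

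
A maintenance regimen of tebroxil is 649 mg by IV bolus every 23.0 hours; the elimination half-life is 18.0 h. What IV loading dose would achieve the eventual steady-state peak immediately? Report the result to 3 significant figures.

1100 mg

k = ln 2 / 18.0 = 0.03851 h⁻¹
Accumulation ratio R = 1 / (1 − e^(−kτ)) = 1 / (1 − e^(−0.03851×23.0)) = 1 / (1 − 0.4124) = 1.702
Loading dose = maintenance dose × R = 649 × 1.702 ≈ 1100 mg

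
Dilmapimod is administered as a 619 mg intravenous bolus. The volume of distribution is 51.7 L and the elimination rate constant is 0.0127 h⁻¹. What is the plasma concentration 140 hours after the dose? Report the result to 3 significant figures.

2.02 mg/L

C₀ = dose / V = 619 / 51.7 = 11.97 mg/L
C(t) = C₀ e^(−kt) = 11.97 × e^(−0.01270 × 140) = 11.97 × e^(−1.778) = 11.97 × 0.1690 ≈ 2.02 mg/L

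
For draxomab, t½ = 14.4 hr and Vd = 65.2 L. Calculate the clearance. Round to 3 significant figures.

3.14 L/hr

k = ln 2 / t½ = ln 2 / 14.4 = 0.04814 hr⁻¹
CL = k · V = 0.04814 × 65.2 ≈ 3.14 L/hr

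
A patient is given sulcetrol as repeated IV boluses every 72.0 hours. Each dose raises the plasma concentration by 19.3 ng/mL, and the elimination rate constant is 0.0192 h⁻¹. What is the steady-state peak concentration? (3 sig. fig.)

25.8 ng/mL

Fraction remaining after one interval: e^(−kτ) = e^(−0.01920 × 72.0) = 0.2510
R = 1 / (1 − 0.2510) = 1.335
Css,max = 19.3 × 1.335 ≈ 25.8 ng/mL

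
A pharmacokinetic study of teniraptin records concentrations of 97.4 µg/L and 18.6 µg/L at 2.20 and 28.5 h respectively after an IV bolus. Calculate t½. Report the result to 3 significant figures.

11.0 hours

k = ln(C₁/C₂) / (t₂ − t₁) = ln(97.4/18.6) / (28.5 − 2.20)
  = 1.656 / 26.30 = 0.06295 h⁻¹
t½ = ln 2 / k = ln 2 / 0.06295 ≈ 11.0 hours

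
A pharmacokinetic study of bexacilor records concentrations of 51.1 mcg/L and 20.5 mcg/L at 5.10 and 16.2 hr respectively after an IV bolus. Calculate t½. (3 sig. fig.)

8.42 hours

k = ln(C₁/C₂) / (t₂ − t₁) = ln(51.1/20.5) / (16.2 − 5.10)
  = 0.9134 / 11.10 = 0.08228 hr⁻¹
t½ = ln 2 / k = ln 2 / 0.08228 ≈ 8.42 hours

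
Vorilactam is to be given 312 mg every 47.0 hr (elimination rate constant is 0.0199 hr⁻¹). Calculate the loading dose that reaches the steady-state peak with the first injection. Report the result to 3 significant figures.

514 mg

Accumulation ratio R = 1 / (1 − e^(−kτ)) = 1 / (1 − e^(−0.01990×47.0)) = 1 / (1 − 0.3925) = 1.646
Loading dose = maintenance dose × R = 312 × 1.646 ≈ 514 mg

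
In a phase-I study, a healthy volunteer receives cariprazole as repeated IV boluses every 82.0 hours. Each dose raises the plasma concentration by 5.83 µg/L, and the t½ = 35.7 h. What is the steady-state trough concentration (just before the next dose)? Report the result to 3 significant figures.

k = ln 2 / 35.7 = 0.01942 h⁻¹
Fraction remaining after one interval: e^(−kτ) = e^(−0.01942 × 82.0) = 0.2035
R = 1 / (1 − 0.2035) = 1.255
Css,max = 5.83 × 1.255 = 7.319 µg/L
Css,min = Css,max × e^(−kτ) = 7.319 × 0.2035 ≈ 1.49 µg/L

1.49 µg/L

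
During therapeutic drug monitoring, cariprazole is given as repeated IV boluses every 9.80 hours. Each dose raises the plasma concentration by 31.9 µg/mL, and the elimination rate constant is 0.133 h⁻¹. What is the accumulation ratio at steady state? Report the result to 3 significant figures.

Fraction remaining after one interval: e^(−kτ) = e^(−0.1330 × 9.80) = 0.2716
R = 1 / (1 − 0.2716) = 1 / 0.7284 ≈ 1.37

1.37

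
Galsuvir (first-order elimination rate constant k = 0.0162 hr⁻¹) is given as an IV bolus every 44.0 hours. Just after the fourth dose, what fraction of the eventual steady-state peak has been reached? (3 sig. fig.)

f_n = 1 − e^(−nkτ) = 1 − e^(−4 × 0.01620 × 44.0) = 1 − e^(−2.851) = 1 − 0.05777 ≈ 0.942

0.942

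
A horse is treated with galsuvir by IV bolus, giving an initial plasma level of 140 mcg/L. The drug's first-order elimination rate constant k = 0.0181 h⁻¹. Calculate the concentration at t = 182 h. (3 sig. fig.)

C(t) = C₀ e^(−kt) = 140 × e^(−0.01810 × 182) = 140 × e^(−3.294) = 140 × 0.03710 ≈ 5.19 mcg/L

5.19 mcg/L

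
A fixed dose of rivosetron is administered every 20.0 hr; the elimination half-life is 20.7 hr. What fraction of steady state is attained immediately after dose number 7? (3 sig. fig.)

k = ln 2 / 20.7 = 0.03349 hr⁻¹
f_n = 1 − e^(−nkτ) = 1 − e^(−7 × 0.03349 × 20.0) = 1 − e^(−4.688) = 1 − 0.009206 ≈ 0.991

0.991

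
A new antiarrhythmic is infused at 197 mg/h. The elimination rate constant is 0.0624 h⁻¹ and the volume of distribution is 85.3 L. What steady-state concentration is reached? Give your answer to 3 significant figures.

CL = k · V = 0.0624 × 85.3 = 5.323 L/h
Css = rate / CL = 197 / 5.323 ≈ 37.0 mg/L

37.0 mg/L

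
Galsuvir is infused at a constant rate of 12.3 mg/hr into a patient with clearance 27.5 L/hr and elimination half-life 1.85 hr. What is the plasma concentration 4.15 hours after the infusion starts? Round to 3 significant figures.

Css = rate / CL = 12.3 / 27.5 = 0.4473 mg/L
k = ln 2 / 1.85 = 0.3747 hr⁻¹
C(t) = Css (1 − e^(−kt)) = 0.4473 × (1 − e^(−1.555)) = 0.4473 × 0.7888 ≈ 0.353 mg/L

0.353 mg/L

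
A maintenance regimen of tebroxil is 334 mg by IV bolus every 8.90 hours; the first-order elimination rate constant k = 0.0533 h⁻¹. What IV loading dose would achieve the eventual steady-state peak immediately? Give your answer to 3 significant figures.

Accumulation ratio R = 1 / (1 − e^(−kτ)) = 1 / (1 − e^(−0.05330×8.90)) = 1 / (1 − 0.6223) = 2.647
Loading dose = maintenance dose × R = 334 × 2.647 ≈ 884 mg

884 mg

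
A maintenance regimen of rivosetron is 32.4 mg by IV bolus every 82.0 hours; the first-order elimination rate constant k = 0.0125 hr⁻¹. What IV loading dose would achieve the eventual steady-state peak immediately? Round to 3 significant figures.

Accumulation ratio R = 1 / (1 − e^(−kτ)) = 1 / (1 − e^(−0.01250×82.0)) = 1 / (1 − 0.3588) = 1.560
Loading dose = maintenance dose × R = 32.4 × 1.560 ≈ 50.5 mg

50.5 mg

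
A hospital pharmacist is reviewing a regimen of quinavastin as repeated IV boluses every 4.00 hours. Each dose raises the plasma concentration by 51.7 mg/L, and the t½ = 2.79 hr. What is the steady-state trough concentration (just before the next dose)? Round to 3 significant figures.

30.4 mg/L

k = ln 2 / 2.79 = 0.2484 hr⁻¹
Fraction remaining after one interval: e^(−kτ) = e^(−0.2484 × 4.00) = 0.3702
R = 1 / (1 − 0.3702) = 1.588
Css,max = 51.7 × 1.588 = 82.09 mg/L
Css,min = Css,max × e^(−kτ) = 82.09 × 0.3702 ≈ 30.4 mg/L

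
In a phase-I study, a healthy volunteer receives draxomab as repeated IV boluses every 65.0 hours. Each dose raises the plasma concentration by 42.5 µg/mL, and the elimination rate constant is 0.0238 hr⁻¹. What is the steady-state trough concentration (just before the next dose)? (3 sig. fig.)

Fraction remaining after one interval: e^(−kτ) = e^(−0.02380 × 65.0) = 0.2129
R = 1 / (1 − 0.2129) = 1.270
Css,max = 42.5 × 1.270 = 53.99 µg/mL
Css,min = Css,max × e^(−kτ) = 53.99 × 0.2129 ≈ 11.5 µg/mL

11.5 µg/mL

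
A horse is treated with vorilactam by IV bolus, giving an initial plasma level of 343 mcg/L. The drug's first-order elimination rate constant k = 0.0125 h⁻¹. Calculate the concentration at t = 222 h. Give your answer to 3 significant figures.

21.4 mcg/L

C(t) = C₀ e^(−kt) = 343 × e^(−0.01250 × 222) = 343 × e^(−2.775) = 343 × 0.06235 ≈ 21.4 mcg/L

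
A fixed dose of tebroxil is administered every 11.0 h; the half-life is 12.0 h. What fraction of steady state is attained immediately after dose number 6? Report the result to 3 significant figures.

0.978

k = ln 2 / 12.0 = 0.05776 h⁻¹
f_n = 1 − e^(−nkτ) = 1 − e^(−6 × 0.05776 × 11.0) = 1 − e^(−3.812) = 1 − 0.02210 ≈ 0.978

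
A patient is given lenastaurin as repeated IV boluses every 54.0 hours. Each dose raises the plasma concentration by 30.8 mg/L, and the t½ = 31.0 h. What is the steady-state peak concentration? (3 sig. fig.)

k = ln 2 / 31.0 = 0.02236 h⁻¹
Fraction remaining after one interval: e^(−kτ) = e^(−0.02236 × 54.0) = 0.2990
R = 1 / (1 − 0.2990) = 1.426
Css,max = 30.8 × 1.426 ≈ 43.9 mg/L

43.9 mg/L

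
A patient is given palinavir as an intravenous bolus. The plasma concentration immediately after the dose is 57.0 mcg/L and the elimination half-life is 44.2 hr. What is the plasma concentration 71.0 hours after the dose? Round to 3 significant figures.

k = ln 2 / 44.2 = 0.01568 hr⁻¹
71.0 hr is 1.606 half-lives, so C = 57.0 × (1/2)^1.606 = 57.0 × 0.3284 ≈ 18.7 mcg/L

18.7 mcg/L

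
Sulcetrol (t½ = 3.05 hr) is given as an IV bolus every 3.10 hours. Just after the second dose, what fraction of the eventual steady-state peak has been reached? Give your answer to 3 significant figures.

0.756

k = ln 2 / 3.05 = 0.2273 hr⁻¹
f_n = 1 − e^(−nkτ) = 1 − e^(−2 × 0.2273 × 3.10) = 1 − e^(−1.409) = 1 − 0.2444 ≈ 0.756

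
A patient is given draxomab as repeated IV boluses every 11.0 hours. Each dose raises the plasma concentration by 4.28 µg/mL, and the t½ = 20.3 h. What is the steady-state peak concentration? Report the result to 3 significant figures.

k = ln 2 / 20.3 = 0.03415 h⁻¹
Fraction remaining after one interval: e^(−kτ) = e^(−0.03415 × 11.0) = 0.6869
R = 1 / (1 − 0.6869) = 3.194
Css,max = 4.28 × 3.194 ≈ 13.7 µg/mL

13.7 µg/mL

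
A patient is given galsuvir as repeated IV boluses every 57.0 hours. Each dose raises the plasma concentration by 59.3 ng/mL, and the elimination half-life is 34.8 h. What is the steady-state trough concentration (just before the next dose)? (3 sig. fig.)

28.1 ng/mL

k = ln 2 / 34.8 = 0.01992 h⁻¹
Fraction remaining after one interval: e^(−kτ) = e^(−0.01992 × 57.0) = 0.3213
R = 1 / (1 − 0.3213) = 1.473
Css,max = 59.3 × 1.473 = 87.38 ng/mL
Css,min = Css,max × e^(−kτ) = 87.38 × 0.3213 ≈ 28.1 ng/mL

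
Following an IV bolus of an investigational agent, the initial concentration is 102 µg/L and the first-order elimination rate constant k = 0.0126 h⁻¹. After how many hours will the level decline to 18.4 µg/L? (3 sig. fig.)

136 hours

C(t) = C₀ e^(−kt)  ⇒  t = ln(C₀/C) / k
t = ln(102/18.4) / 0.01260 = 1.713 / 0.01260 ≈ 136 hours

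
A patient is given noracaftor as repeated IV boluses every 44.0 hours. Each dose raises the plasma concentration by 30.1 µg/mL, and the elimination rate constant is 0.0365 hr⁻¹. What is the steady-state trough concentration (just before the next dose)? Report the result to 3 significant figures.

7.56 µg/mL

Fraction remaining after one interval: e^(−kτ) = e^(−0.03650 × 44.0) = 0.2007
R = 1 / (1 − 0.2007) = 1.251
Css,max = 30.1 × 1.251 = 37.66 µg/mL
Css,min = Css,max × e^(−kτ) = 37.66 × 0.2007 ≈ 7.56 µg/mL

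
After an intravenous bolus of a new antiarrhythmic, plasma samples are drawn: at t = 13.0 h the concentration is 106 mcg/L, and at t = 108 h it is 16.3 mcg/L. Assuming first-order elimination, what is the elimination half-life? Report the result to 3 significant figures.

35.2 hours

k = ln(C₁/C₂) / (t₂ − t₁) = ln(106/16.3) / (108 − 13.0)
  = 1.872 / 95.00 = 0.01971 h⁻¹
t½ = ln 2 / k = ln 2 / 0.01971 ≈ 35.2 hours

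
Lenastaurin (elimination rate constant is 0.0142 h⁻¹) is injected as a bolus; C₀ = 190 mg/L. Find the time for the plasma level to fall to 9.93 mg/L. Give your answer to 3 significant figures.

208 hours

C(t) = C₀ e^(−kt)  ⇒  t = ln(C₀/C) / k
t = ln(190/9.93) / 0.01420 = 2.951 / 0.01420 ≈ 208 hours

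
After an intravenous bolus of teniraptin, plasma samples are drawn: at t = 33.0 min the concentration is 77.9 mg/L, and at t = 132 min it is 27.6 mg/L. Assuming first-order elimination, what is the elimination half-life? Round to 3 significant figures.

k = ln(C₁/C₂) / (t₂ − t₁) = ln(77.9/27.6) / (132 − 33.0)
  = 1.038 / 99.00 = 0.01048 min⁻¹
t½ = ln 2 / k = ln 2 / 0.01048 ≈ 66.1 minutes

66.1 minutes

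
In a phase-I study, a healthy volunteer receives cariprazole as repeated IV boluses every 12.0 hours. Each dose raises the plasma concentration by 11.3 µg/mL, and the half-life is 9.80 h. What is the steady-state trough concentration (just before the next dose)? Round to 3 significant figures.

8.45 µg/mL

k = ln 2 / 9.80 = 0.07073 h⁻¹
Fraction remaining after one interval: e^(−kτ) = e^(−0.07073 × 12.0) = 0.4279
R = 1 / (1 − 0.4279) = 1.748
Css,max = 11.3 × 1.748 = 19.75 µg/mL
Css,min = Css,max × e^(−kτ) = 19.75 × 0.4279 ≈ 8.45 µg/mL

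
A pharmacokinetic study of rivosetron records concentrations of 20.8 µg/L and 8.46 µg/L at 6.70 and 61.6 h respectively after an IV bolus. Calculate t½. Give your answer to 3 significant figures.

42.3 hours

k = ln(C₁/C₂) / (t₂ − t₁) = ln(20.8/8.46) / (61.6 − 6.70)
  = 0.8996 / 54.90 = 0.01639 h⁻¹
t½ = ln 2 / k = ln 2 / 0.01639 ≈ 42.3 hours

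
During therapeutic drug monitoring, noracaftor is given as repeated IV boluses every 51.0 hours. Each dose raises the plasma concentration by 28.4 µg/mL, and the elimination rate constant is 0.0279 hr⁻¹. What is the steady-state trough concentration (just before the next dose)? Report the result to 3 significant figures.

Fraction remaining after one interval: e^(−kτ) = e^(−0.02790 × 51.0) = 0.2410
R = 1 / (1 − 0.2410) = 1.318
Css,max = 28.4 × 1.318 = 37.42 µg/mL
Css,min = Css,max × e^(−kτ) = 37.42 × 0.2410 ≈ 9.02 µg/mL

9.02 µg/mL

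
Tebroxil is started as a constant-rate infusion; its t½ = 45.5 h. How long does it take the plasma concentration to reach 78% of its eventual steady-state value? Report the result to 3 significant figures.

k = ln 2 / 45.5 = 0.01523 h⁻¹
f = 1 − e^(−kt)  ⇒  t = −ln(1 − f) / k
t = −ln(1 − 0.78) / 0.01523 = 1.514 / 0.01523 ≈ 99.4 hours

99.4 hours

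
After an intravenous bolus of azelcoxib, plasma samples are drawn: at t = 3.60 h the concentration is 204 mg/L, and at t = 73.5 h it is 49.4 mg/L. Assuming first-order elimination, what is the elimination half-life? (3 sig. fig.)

k = ln(C₁/C₂) / (t₂ − t₁) = ln(204/49.4) / (73.5 − 3.60)
  = 1.418 / 69.90 = 0.02029 h⁻¹
t½ = ln 2 / k = ln 2 / 0.02029 ≈ 34.2 hours

34.2 hours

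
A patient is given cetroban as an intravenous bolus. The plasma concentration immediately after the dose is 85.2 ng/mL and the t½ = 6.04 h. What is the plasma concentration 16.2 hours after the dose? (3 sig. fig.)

13.3 ng/mL

k = ln 2 / 6.04 = 0.1148 h⁻¹
C(t) = C₀ e^(−kt) = 85.2 × e^(−0.1148 × 16.2) = 85.2 × e^(−1.859) = 85.2 × 0.1558 ≈ 13.3 ng/mL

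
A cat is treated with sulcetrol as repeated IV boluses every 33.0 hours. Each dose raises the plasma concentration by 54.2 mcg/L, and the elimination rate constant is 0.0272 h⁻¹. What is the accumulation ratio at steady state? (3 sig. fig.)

Fraction remaining after one interval: e^(−kτ) = e^(−0.02720 × 33.0) = 0.4075
R = 1 / (1 − 0.4075) = 1 / 0.5925 ≈ 1.69

1.69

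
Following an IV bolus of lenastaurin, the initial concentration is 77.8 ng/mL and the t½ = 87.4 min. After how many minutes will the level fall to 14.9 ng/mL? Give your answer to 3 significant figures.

208 minutes

k = ln 2 / 87.4 = 0.007931 min⁻¹
C(t) = C₀ e^(−kt)  ⇒  t = ln(C₀/C) / k
t = ln(77.8/14.9) / 0.007931 = 1.653 / 0.007931 ≈ 208 minutes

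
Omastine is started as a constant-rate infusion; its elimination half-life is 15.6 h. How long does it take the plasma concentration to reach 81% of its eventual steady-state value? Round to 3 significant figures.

k = ln 2 / 15.6 = 0.04443 h⁻¹
f = 1 − e^(−kt)  ⇒  t = −ln(1 − f) / k
t = −ln(1 − 0.81) / 0.04443 = 1.661 / 0.04443 ≈ 37.4 hours

37.4 hours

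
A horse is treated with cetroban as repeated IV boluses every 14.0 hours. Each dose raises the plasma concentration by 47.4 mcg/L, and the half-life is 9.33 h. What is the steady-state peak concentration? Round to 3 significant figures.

k = ln 2 / 9.33 = 0.07429 h⁻¹
Fraction remaining after one interval: e^(−kτ) = e^(−0.07429 × 14.0) = 0.3534
R = 1 / (1 − 0.3534) = 1.547
Css,max = 47.4 × 1.547 ≈ 73.3 mcg/L

73.3 mcg/L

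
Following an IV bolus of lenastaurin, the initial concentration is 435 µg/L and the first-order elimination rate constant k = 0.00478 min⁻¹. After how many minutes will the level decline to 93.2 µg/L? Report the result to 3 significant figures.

322 minutes

C(t) = C₀ e^(−kt)  ⇒  t = ln(C₀/C) / k
t = ln(435/93.2) / 0.004780 = 1.541 / 0.004780 ≈ 322 minutes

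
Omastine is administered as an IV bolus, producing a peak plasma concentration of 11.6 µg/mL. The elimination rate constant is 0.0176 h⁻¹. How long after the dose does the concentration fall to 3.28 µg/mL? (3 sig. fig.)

C(t) = C₀ e^(−kt)  ⇒  t = ln(C₀/C) / k
t = ln(11.6/3.28) / 0.01760 = 1.263 / 0.01760 ≈ 71.8 hours

71.8 hours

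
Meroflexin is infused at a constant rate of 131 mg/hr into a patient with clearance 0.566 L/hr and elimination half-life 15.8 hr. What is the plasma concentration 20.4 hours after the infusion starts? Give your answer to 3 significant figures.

Css = rate / CL = 131 / 0.566 = 231.4 µg/mL
k = ln 2 / 15.8 = 0.04387 hr⁻¹
C(t) = Css (1 − e^(−kt)) = 231.4 × (1 − e^(−0.8949)) = 231.4 × 0.5914 ≈ 137 µg/mL

137 µg/mL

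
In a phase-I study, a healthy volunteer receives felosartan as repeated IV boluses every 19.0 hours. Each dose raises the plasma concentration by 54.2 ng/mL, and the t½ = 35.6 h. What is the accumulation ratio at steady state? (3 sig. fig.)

3.23

k = ln 2 / 35.6 = 0.01947 h⁻¹
Fraction remaining after one interval: e^(−kτ) = e^(−0.01947 × 19.0) = 0.6908
R = 1 / (1 − 0.6908) = 1 / 0.3092 ≈ 3.23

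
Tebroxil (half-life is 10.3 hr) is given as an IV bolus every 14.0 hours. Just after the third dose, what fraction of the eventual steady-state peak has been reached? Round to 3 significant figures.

0.941

k = ln 2 / 10.3 = 0.06730 hr⁻¹
f_n = 1 − e^(−nkτ) = 1 − e^(−3 × 0.06730 × 14.0) = 1 − e^(−2.826) = 1 − 0.05922 ≈ 0.941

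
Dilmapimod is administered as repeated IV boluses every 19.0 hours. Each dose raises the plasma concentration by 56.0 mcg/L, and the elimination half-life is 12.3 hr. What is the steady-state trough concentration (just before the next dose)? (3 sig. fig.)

29.2 mcg/L

k = ln 2 / 12.3 = 0.05635 hr⁻¹
Fraction remaining after one interval: e^(−kτ) = e^(−0.05635 × 19.0) = 0.3428
R = 1 / (1 − 0.3428) = 1.522
Css,max = 56.0 × 1.522 = 85.21 mcg/L
Css,min = Css,max × e^(−kτ) = 85.21 × 0.3428 ≈ 29.2 mcg/L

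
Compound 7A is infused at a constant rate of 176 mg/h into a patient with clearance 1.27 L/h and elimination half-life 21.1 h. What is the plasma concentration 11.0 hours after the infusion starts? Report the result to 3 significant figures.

42.0 µg/mL

Css = rate / CL = 176 / 1.27 = 138.6 µg/mL
k = ln 2 / 21.1 = 0.03285 h⁻¹
C(t) = Css (1 − e^(−kt)) = 138.6 × (1 − e^(−0.3614)) = 138.6 × 0.3033 ≈ 42.0 µg/mL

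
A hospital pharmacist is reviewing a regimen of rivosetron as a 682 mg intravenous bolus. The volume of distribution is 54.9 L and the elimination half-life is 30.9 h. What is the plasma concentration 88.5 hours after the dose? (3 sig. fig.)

1.71 µg/mL

C₀ = dose / V = 682 / 54.9 = 12.42 µg/mL
k = ln 2 / 30.9 = 0.02243 h⁻¹
C(t) = C₀ e^(−kt) = 12.42 × e^(−0.02243 × 88.5) = 12.42 × e^(−1.985) = 12.42 × 0.1373 ≈ 1.71 µg/mL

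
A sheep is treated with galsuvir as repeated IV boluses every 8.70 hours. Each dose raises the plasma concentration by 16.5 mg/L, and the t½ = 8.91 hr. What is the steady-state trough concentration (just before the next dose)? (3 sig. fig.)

k = ln 2 / 8.91 = 0.07779 hr⁻¹
Fraction remaining after one interval: e^(−kτ) = e^(−0.07779 × 8.70) = 0.5082
R = 1 / (1 − 0.5082) = 2.033
Css,max = 16.5 × 2.033 = 33.55 mg/L
Css,min = Css,max × e^(−kτ) = 33.55 × 0.5082 ≈ 17.1 mg/L

17.1 mg/L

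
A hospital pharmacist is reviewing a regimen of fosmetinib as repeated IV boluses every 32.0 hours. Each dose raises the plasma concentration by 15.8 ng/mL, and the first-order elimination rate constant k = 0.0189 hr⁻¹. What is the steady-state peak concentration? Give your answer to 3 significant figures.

34.8 ng/mL

Fraction remaining after one interval: e^(−kτ) = e^(−0.01890 × 32.0) = 0.5462
R = 1 / (1 − 0.5462) = 2.204
Css,max = 15.8 × 2.204 ≈ 34.8 ng/mL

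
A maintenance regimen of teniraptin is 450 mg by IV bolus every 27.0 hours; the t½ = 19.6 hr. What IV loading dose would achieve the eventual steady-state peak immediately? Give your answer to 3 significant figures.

732 mg

k = ln 2 / 19.6 = 0.03536 hr⁻¹
Accumulation ratio R = 1 / (1 − e^(−kτ)) = 1 / (1 − e^(−0.03536×27.0)) = 1 / (1 − 0.3849) = 1.626
Loading dose = maintenance dose × R = 450 × 1.626 ≈ 732 mg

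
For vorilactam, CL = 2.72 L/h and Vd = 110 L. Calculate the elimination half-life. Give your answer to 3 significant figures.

k = CL / V = 2.72 / 110 = 0.02473 h⁻¹
t½ = ln 2 / k = ln 2 / 0.02473 ≈ 28.0 hours

28.0 hours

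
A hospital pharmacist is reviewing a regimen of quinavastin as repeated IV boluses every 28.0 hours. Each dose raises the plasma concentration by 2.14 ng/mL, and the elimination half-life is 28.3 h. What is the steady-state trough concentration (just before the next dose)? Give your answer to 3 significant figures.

k = ln 2 / 28.3 = 0.02449 h⁻¹
Fraction remaining after one interval: e^(−kτ) = e^(−0.02449 × 28.0) = 0.5037
R = 1 / (1 − 0.5037) = 2.015
Css,max = 2.14 × 2.015 = 4.312 ng/mL
Css,min = Css,max × e^(−kτ) = 4.312 × 0.5037 ≈ 2.17 ng/mL

2.17 ng/mL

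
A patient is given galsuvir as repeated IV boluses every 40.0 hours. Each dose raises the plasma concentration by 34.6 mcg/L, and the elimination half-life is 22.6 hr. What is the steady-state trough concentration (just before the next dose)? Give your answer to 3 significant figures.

k = ln 2 / 22.6 = 0.03067 hr⁻¹
Fraction remaining after one interval: e^(−kτ) = e^(−0.03067 × 40.0) = 0.2932
R = 1 / (1 − 0.2932) = 1.415
Css,max = 34.6 × 1.415 = 48.95 mcg/L
Css,min = Css,max × e^(−kτ) = 48.95 × 0.2932 ≈ 14.4 mcg/L

14.4 mcg/L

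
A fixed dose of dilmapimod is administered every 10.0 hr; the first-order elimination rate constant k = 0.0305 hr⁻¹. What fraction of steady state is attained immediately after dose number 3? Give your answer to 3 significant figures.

0.599

f_n = 1 − e^(−nkτ) = 1 − e^(−3 × 0.03050 × 10.0) = 1 − e^(−0.9150) = 1 − 0.4005 ≈ 0.599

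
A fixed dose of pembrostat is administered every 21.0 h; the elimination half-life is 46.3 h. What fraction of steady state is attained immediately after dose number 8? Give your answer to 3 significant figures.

k = ln 2 / 46.3 = 0.01497 h⁻¹
f_n = 1 − e^(−nkτ) = 1 − e^(−8 × 0.01497 × 21.0) = 1 − e^(−2.515) = 1 − 0.08086 ≈ 0.919

0.919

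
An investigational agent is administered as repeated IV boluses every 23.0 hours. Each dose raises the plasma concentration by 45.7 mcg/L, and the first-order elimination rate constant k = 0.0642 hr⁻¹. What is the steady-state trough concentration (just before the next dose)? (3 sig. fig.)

Fraction remaining after one interval: e^(−kτ) = e^(−0.06420 × 23.0) = 0.2284
R = 1 / (1 − 0.2284) = 1.296
Css,max = 45.7 × 1.296 = 59.23 mcg/L
Css,min = Css,max × e^(−kτ) = 59.23 × 0.2284 ≈ 13.5 mcg/L

13.5 mcg/L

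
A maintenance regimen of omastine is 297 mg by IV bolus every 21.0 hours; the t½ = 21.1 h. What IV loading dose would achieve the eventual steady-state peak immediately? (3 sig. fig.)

596 mg

k = ln 2 / 21.1 = 0.03285 h⁻¹
Accumulation ratio R = 1 / (1 − e^(−kτ)) = 1 / (1 − e^(−0.03285×21.0)) = 1 / (1 − 0.5016) = 2.007
Loading dose = maintenance dose × R = 297 × 2.007 ≈ 596 mg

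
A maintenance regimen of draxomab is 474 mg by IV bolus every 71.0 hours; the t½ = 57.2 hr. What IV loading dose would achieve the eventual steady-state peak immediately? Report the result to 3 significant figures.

821 mg

k = ln 2 / 57.2 = 0.01212 hr⁻¹
Accumulation ratio R = 1 / (1 − e^(−kτ)) = 1 / (1 − e^(−0.01212×71.0)) = 1 / (1 − 0.4230) = 1.733
Loading dose = maintenance dose × R = 474 × 1.733 ≈ 821 mg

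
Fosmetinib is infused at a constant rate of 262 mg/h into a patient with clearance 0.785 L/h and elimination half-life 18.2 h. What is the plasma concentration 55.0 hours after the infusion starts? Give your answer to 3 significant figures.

293 µg/mL

Css = rate / CL = 262 / 0.785 = 333.8 µg/mL
k = ln 2 / 18.2 = 0.03809 h⁻¹
C(t) = Css (1 − e^(−kt)) = 333.8 × (1 − e^(−2.095)) = 333.8 × 0.8769 ≈ 293 µg/mL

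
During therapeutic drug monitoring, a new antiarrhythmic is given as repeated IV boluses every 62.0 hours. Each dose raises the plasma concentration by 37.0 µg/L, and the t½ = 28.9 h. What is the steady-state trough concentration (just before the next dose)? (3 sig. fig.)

10.8 µg/L

k = ln 2 / 28.9 = 0.02398 h⁻¹
Fraction remaining after one interval: e^(−kτ) = e^(−0.02398 × 62.0) = 0.2260
R = 1 / (1 − 0.2260) = 1.292
Css,max = 37.0 × 1.292 = 47.81 µg/L
Css,min = Css,max × e^(−kτ) = 47.81 × 0.2260 ≈ 10.8 µg/L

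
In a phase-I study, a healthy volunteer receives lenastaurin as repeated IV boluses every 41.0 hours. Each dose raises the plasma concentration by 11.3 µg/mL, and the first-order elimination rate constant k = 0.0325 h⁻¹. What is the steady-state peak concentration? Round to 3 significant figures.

Fraction remaining after one interval: e^(−kτ) = e^(−0.03250 × 41.0) = 0.2638
R = 1 / (1 − 0.2638) = 1.358
Css,max = 11.3 × 1.358 ≈ 15.3 µg/mL

15.3 µg/mL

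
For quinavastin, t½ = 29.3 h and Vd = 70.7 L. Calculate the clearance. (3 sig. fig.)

1.67 L/h

k = ln 2 / t½ = ln 2 / 29.3 = 0.02366 h⁻¹
CL = k · V = 0.02366 × 70.7 ≈ 1.67 L/h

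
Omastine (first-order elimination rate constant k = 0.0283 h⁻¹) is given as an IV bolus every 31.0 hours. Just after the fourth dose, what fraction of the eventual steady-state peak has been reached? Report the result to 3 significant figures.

0.970

f_n = 1 − e^(−nkτ) = 1 − e^(−4 × 0.02830 × 31.0) = 1 − e^(−3.509) = 1 − 0.02992 ≈ 0.970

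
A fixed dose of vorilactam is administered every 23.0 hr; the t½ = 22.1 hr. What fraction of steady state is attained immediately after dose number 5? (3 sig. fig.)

k = ln 2 / 22.1 = 0.03136 hr⁻¹
f_n = 1 − e^(−nkτ) = 1 − e^(−5 × 0.03136 × 23.0) = 1 − e^(−3.607) = 1 − 0.02714 ≈ 0.973

0.973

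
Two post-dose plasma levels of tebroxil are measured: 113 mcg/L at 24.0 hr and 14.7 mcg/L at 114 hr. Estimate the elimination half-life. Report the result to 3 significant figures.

30.6 hours

k = ln(C₁/C₂) / (t₂ − t₁) = ln(113/14.7) / (114 − 24.0)
  = 2.040 / 90.00 = 0.02266 hr⁻¹
t½ = ln 2 / k = ln 2 / 0.02266 ≈ 30.6 hours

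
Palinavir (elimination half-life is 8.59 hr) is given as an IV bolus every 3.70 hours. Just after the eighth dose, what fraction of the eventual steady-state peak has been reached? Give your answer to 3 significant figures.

0.908

k = ln 2 / 8.59 = 0.08069 hr⁻¹
f_n = 1 − e^(−nkτ) = 1 − e^(−8 × 0.08069 × 3.70) = 1 − e^(−2.388) = 1 − 0.09177 ≈ 0.908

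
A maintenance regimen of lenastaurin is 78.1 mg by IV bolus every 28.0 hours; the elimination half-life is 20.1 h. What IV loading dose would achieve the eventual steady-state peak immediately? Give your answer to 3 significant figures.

126 mg

k = ln 2 / 20.1 = 0.03448 h⁻¹
Accumulation ratio R = 1 / (1 − e^(−kτ)) = 1 / (1 − e^(−0.03448×28.0)) = 1 / (1 − 0.3808) = 1.615
Loading dose = maintenance dose × R = 78.1 × 1.615 ≈ 126 mg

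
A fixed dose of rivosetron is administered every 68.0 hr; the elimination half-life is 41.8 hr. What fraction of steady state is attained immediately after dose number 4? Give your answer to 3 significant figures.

k = ln 2 / 41.8 = 0.01658 hr⁻¹
f_n = 1 − e^(−nkτ) = 1 − e^(−4 × 0.01658 × 68.0) = 1 − e^(−4.510) = 1 − 0.01099 ≈ 0.989

0.989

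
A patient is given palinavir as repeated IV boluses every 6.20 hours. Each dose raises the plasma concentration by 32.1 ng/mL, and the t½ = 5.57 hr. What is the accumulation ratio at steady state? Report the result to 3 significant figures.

k = ln 2 / 5.57 = 0.1244 hr⁻¹
Fraction remaining after one interval: e^(−kτ) = e^(−0.1244 × 6.20) = 0.4623
R = 1 / (1 − 0.4623) = 1 / 0.5377 ≈ 1.86

1.86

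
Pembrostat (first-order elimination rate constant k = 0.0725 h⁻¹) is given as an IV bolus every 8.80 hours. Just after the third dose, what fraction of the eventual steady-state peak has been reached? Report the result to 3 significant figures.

0.853

f_n = 1 − e^(−nkτ) = 1 − e^(−3 × 0.07250 × 8.80) = 1 − e^(−1.914) = 1 − 0.1475 ≈ 0.853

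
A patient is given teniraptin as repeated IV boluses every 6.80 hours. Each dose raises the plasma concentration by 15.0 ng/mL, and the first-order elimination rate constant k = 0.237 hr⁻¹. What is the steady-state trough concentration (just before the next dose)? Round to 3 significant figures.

3.74 ng/mL

Fraction remaining after one interval: e^(−kτ) = e^(−0.2370 × 6.80) = 0.1996
R = 1 / (1 − 0.1996) = 1.249
Css,max = 15.0 × 1.249 = 18.74 ng/mL
Css,min = Css,max × e^(−kτ) = 18.74 × 0.1996 ≈ 3.74 ng/mL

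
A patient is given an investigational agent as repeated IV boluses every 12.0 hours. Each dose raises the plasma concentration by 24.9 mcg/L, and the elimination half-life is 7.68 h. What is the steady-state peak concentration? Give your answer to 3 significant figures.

37.6 mcg/L

k = ln 2 / 7.68 = 0.09025 h⁻¹
Fraction remaining after one interval: e^(−kτ) = e^(−0.09025 × 12.0) = 0.3386
R = 1 / (1 − 0.3386) = 1.512
Css,max = 24.9 × 1.512 ≈ 37.6 mcg/L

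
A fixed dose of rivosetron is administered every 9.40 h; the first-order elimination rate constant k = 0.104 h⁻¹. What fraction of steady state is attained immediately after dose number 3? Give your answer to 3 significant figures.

0.947

f_n = 1 − e^(−nkτ) = 1 − e^(−3 × 0.1040 × 9.40) = 1 − e^(−2.933) = 1 − 0.05325 ≈ 0.947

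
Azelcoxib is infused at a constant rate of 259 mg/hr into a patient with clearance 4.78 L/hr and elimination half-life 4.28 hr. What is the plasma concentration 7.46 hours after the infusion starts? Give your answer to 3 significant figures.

38.0 µg/mL

Css = rate / CL = 259 / 4.78 = 54.18 µg/mL
k = ln 2 / 4.28 = 0.1620 hr⁻¹
C(t) = Css (1 − e^(−kt)) = 54.18 × (1 − e^(−1.208)) = 54.18 × 0.7013 ≈ 38.0 µg/mL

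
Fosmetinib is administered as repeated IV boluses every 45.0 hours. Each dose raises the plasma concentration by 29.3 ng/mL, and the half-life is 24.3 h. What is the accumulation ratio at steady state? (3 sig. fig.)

1.38

k = ln 2 / 24.3 = 0.02852 h⁻¹
Fraction remaining after one interval: e^(−kτ) = e^(−0.02852 × 45.0) = 0.2770
R = 1 / (1 − 0.2770) = 1 / 0.7230 ≈ 1.38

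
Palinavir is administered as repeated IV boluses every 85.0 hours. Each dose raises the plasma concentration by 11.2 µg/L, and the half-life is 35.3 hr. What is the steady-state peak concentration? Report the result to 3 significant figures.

k = ln 2 / 35.3 = 0.01964 hr⁻¹
Fraction remaining after one interval: e^(−kτ) = e^(−0.01964 × 85.0) = 0.1884
R = 1 / (1 − 0.1884) = 1.232
Css,max = 11.2 × 1.232 ≈ 13.8 µg/L

13.8 µg/L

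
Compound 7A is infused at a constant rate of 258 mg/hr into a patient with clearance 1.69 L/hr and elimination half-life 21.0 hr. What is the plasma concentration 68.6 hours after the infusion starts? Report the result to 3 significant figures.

Css = rate / CL = 258 / 1.69 = 152.7 µg/mL
k = ln 2 / 21.0 = 0.03301 hr⁻¹
C(t) = Css (1 − e^(−kt)) = 152.7 × (1 − e^(−2.264)) = 152.7 × 0.8961 ≈ 137 µg/mL

137 µg/mL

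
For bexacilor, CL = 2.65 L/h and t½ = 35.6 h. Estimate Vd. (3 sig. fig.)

136 L

k = ln 2 / t½ = ln 2 / 35.6 = 0.01947 h⁻¹
V = CL / k = 2.65 / 0.01947 ≈ 136 L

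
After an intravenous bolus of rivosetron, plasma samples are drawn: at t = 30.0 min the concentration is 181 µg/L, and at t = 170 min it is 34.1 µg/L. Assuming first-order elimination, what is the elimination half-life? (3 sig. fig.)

58.1 minutes

k = ln(C₁/C₂) / (t₂ − t₁) = ln(181/34.1) / (170 − 30.0)
  = 1.669 / 140.0 = 0.01192 min⁻¹
t½ = ln 2 / k = ln 2 / 0.01192 ≈ 58.1 minutes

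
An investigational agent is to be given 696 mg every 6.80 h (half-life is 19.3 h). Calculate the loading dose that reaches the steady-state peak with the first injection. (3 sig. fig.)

k = ln 2 / 19.3 = 0.03591 h⁻¹
Accumulation ratio R = 1 / (1 − e^(−kτ)) = 1 / (1 − e^(−0.03591×6.80)) = 1 / (1 − 0.7833) = 4.615
Loading dose = maintenance dose × R = 696 × 4.615 ≈ 3210 mg

3210 mg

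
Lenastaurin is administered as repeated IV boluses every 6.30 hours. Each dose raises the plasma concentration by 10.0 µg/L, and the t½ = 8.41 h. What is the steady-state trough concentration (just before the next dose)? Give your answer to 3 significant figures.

14.7 µg/L

k = ln 2 / 8.41 = 0.08242 h⁻¹
Fraction remaining after one interval: e^(−kτ) = e^(−0.08242 × 6.30) = 0.5950
R = 1 / (1 − 0.5950) = 2.469
Css,max = 10.0 × 2.469 = 24.69 µg/L
Css,min = Css,max × e^(−kτ) = 24.69 × 0.5950 ≈ 14.7 µg/L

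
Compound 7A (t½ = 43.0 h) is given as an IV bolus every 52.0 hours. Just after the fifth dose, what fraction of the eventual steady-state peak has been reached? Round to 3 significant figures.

k = ln 2 / 43.0 = 0.01612 h⁻¹
f_n = 1 − e^(−nkτ) = 1 − e^(−5 × 0.01612 × 52.0) = 1 − e^(−4.191) = 1 − 0.01513 ≈ 0.985

0.985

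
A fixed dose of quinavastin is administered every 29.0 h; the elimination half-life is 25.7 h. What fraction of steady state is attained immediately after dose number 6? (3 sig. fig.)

k = ln 2 / 25.7 = 0.02697 h⁻¹
f_n = 1 − e^(−nkτ) = 1 − e^(−6 × 0.02697 × 29.0) = 1 − e^(−4.693) = 1 − 0.009160 ≈ 0.991

0.991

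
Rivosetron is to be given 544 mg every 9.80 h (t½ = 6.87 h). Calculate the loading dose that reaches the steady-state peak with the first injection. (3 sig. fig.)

k = ln 2 / 6.87 = 0.1009 h⁻¹
Accumulation ratio R = 1 / (1 − e^(−kτ)) = 1 / (1 − e^(−0.1009×9.80)) = 1 / (1 − 0.3720) = 1.592
Loading dose = maintenance dose × R = 544 × 1.592 ≈ 866 mg

866 mg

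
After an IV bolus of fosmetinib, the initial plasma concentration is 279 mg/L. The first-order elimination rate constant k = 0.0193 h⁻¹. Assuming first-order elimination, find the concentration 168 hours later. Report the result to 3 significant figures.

10.9 mg/L

C(t) = C₀ e^(−kt) = 279 × e^(−0.01930 × 168) = 279 × e^(−3.242) = 279 × 0.03907 ≈ 10.9 mg/L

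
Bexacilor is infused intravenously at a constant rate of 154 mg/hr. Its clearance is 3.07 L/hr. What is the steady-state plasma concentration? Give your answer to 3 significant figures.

Css = infusion rate / CL = 154 / 3.07 ≈ 50.2 µg/mL

50.2 µg/mL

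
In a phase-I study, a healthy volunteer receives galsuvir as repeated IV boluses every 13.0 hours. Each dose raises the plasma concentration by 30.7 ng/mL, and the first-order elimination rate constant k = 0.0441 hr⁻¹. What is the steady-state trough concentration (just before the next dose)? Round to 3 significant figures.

39.7 ng/mL

Fraction remaining after one interval: e^(−kτ) = e^(−0.04410 × 13.0) = 0.5637
R = 1 / (1 − 0.5637) = 2.292
Css,max = 30.7 × 2.292 = 70.36 ng/mL
Css,min = Css,max × e^(−kτ) = 70.36 × 0.5637 ≈ 39.7 ng/mL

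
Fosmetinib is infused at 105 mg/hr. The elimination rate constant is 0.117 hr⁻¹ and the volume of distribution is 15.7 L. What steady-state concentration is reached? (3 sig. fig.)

CL = k · V = 0.117 × 15.7 = 1.837 L/hr
Css = rate / CL = 105 / 1.837 ≈ 57.2 mg/L

57.2 mg/L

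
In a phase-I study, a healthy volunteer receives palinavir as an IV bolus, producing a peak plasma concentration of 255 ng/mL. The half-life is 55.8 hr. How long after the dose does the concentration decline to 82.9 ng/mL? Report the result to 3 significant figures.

k = ln 2 / 55.8 = 0.01242 hr⁻¹
C(t) = C₀ e^(−kt)  ⇒  t = ln(C₀/C) / k
t = ln(255/82.9) / 0.01242 = 1.124 / 0.01242 ≈ 90.5 hours

90.5 hours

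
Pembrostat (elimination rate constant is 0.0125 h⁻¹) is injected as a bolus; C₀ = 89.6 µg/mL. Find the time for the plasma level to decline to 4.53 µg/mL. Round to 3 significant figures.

239 hours

C(t) = C₀ e^(−kt)  ⇒  t = ln(C₀/C) / k
t = ln(89.6/4.53) / 0.01250 = 2.985 / 0.01250 ≈ 239 hours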